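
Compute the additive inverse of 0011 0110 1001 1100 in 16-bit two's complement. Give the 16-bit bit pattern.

1100100101100100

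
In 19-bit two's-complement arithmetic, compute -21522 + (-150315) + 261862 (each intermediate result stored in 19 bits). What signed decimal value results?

90025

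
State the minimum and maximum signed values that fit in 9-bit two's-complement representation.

Minimum: −2^8 = -256.
Maximum: 2^8 − 1 = 255.

min = -256, max = 255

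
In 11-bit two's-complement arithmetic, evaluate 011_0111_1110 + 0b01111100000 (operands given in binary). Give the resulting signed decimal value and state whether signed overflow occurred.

-162; overflow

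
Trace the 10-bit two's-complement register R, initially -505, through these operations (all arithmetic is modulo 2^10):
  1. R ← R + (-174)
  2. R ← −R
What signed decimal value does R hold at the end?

-345

Start: R = -505 = 1000000111.
R = -505 + (-174) = -679; wraps to 345 = 0101011001
R = −(345) = -345 = 1010100111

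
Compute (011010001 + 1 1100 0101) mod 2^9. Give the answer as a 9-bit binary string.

  011010001
+ 111000101
= 010010110  (discard carry-out 1)

010010110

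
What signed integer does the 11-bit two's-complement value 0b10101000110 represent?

MSB is 1, so the value is negative.
Unsigned reading: 1350. Subtract 2^11 = 2048: 1350 − 2048 = -698.

-698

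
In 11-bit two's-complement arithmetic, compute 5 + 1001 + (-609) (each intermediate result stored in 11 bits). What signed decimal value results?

5 + 1001 = 1006 (01111101110)
1006 + (-609) = 397 (00110001101)

397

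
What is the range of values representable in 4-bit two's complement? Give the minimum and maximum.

Minimum: −2^3 = -8.
Maximum: 2^3 − 1 = 7.

min = -8, max = 7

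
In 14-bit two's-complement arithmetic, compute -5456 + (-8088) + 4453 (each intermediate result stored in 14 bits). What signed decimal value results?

-5456 + (-8088) = -13544 → wraps to 2840 (00101100011000)
2840 + 4453 = 7293 (01110001111101)

7293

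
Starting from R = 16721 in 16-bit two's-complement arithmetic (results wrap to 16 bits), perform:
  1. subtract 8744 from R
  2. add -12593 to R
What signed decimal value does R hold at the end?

-4616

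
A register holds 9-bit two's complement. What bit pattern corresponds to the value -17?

111101111

|-17| = 17 = 000010001 in 9 bits.
Invert the bits: 111101110. Add 1: 111101111.
Check: 111101111 reads as 495 − 512 = -17.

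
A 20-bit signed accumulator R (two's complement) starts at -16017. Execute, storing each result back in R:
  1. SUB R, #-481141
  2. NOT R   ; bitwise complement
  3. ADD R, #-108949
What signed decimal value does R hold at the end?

474502

Start: R = -16017 = 11111100000101101111.
R = -16017 − (-481141) = 465124 = 01110001100011100100
R = NOT 01110001100011100100 = 10001110011100011011 = -465125
R = -465125 + (-108949) = -574074; wraps to 474502 = 01110011110110000110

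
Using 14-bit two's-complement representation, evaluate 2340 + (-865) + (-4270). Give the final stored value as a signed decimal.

-2795

2340 + (-865) = 1475 (00010111000011)
1475 + (-4270) = -2795 (11010100010101)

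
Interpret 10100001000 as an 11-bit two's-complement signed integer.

-760

MSB is 1, so the value is negative.
Unsigned reading: 1288. Subtract 2^11 = 2048: 1288 − 2048 = -760.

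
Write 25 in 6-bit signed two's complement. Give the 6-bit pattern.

011001

25 is non-negative, so write it directly in 6 bits: 011001.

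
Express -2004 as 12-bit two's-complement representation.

100000101100

|-2004| = 2004 = 011111010100 in 12 bits.
Invert the bits: 100000101011. Add 1: 100000101100.
Check: 100000101100 reads as 2092 − 4096 = -2004.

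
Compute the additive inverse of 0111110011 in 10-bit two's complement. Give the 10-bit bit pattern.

Invert: 1000001100. Add 1: 1000001101.

1000001101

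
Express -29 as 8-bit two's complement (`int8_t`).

|-29| = 29 = 00011101 in 8 bits.
Invert the bits: 11100010. Add 1: 11100011.

11100011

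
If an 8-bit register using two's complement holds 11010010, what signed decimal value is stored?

-46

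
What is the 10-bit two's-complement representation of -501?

|-501| = 501 = 0111110101 in 10 bits.
Invert the bits: 1000001010. Add 1: 1000001011.

1000001011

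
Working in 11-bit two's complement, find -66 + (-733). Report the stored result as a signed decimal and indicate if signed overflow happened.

-799; no overflow

-66 → 11110111110
-733 → 10100100011
  11110111110
+ 10100100011
= 10011100001  (discard carry-out 1)
Result 10011100001: MSB = 1 → 1249 − 2048 = -799.
Both addends are negative and so is the stored result: no signed overflow.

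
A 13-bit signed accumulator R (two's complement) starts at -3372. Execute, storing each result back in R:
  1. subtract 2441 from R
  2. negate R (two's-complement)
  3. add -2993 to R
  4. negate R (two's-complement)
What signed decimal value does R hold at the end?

-2820

Start: R = -3372 = 1001011010100.
R = -3372 − 2441 = -5813; wraps to 2379 = 0100101001011
R = −(2379) = -2379 = 1011010110101
R = -2379 + (-2993) = -5372; wraps to 2820 = 0101100000100
R = −(2820) = -2820 = 1010011111100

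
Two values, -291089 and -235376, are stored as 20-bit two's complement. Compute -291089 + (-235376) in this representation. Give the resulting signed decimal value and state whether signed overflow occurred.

522111; overflow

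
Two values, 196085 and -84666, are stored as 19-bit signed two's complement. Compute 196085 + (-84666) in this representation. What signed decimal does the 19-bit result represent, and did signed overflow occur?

111419; no overflow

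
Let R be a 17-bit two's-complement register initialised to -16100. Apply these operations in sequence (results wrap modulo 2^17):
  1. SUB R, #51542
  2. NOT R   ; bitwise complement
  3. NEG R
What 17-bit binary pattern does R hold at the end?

Start: R = -16100 = 11100000100011100.
R = -16100 − 51542 = -67642; wraps to 63430 = 01111011111000110
R = NOT 01111011111000110 = 10000100000111001 = -63431
R = −(-63431) = 63431 = 01111011111000111

01111011111000111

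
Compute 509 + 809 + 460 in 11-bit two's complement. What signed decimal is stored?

509 + 809 = 1318 → wraps to -730 (10100100110)
-730 + 460 = -270 (11011110010)

-270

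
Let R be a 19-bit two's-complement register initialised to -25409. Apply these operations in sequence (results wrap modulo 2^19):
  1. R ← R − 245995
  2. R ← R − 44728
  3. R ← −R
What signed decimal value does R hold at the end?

Start: R = -25409 = 1111001110010111111.
R = -25409 − 245995 = -271404; wraps to 252884 = 0111101101111010100
R = 252884 − 44728 = 208156 = 0110010110100011100
R = −(208156) = -208156 = 1001101001011100100

-208156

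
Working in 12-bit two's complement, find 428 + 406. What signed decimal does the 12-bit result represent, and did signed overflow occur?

834; no overflow

428 → 000110101100
406 → 000110010110
  000110101100
+ 000110010110
= 001101000010
Result 001101000010: MSB = 0 → value 834.
Both addends are non-negative and so is the stored result: no signed overflow.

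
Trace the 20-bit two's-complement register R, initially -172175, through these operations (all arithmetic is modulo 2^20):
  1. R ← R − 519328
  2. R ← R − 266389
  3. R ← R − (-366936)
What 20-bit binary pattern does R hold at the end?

01101111101110010100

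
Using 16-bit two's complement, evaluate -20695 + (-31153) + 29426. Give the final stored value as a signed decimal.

-22422

-20695 + (-31153) = -51848 → wraps to 13688 (0011010101111000)
13688 + 29426 = 43114 → wraps to -22422 (1010100001101010)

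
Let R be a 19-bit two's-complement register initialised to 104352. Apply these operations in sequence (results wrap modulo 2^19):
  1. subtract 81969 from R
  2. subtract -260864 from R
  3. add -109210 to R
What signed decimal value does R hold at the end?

174037

Start: R = 104352 = 0011001011110100000.
R = 104352 − 81969 = 22383 = 0000101011101101111
R = 22383 − (-260864) = 283247; wraps to -241041 = 1000101001001101111
R = -241041 + (-109210) = -350251; wraps to 174037 = 0101010011111010101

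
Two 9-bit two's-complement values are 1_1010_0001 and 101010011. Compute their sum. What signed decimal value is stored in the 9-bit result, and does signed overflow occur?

244; overflow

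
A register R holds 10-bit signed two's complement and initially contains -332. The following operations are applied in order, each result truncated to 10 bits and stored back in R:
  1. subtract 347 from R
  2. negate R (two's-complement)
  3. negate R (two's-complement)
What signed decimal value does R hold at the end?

Start: R = -332 = 1010110100.
R = -332 − 347 = -679; wraps to 345 = 0101011001
R = −(345) = -345 = 1010100111
R = −(-345) = 345 = 0101011001

345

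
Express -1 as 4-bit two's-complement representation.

1111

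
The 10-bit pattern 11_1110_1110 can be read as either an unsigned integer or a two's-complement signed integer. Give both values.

unsigned = 1006, signed = -18

Unsigned: 1111101110 = 1006.
Signed: MSB=1 → 1006 − 1024 = -18.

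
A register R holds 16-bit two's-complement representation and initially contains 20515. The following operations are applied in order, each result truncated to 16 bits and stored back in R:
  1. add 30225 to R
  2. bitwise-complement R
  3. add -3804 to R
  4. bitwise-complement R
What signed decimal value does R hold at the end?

-10992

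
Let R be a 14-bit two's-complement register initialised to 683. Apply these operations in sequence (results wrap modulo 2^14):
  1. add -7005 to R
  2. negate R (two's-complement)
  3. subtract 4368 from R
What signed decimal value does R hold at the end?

Start: R = 683 = 00001010101011.
R = 683 + (-7005) = -6322 = 10011101001110
R = −(-6322) = 6322 = 01100010110010
R = 6322 − 4368 = 1954 = 00011110100010

1954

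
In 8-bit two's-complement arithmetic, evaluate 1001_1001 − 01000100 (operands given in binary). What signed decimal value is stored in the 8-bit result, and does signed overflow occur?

1001_1001 → 10011001 = -103 (signed)
01000100 = 68 (signed)
Subtract via negate-and-add: invert 01000100 + 1 = 10111100 (i.e. -68).
  10011001
+ 10111100
= 01010101  (discard carry-out 1)
Result 01010101: MSB = 0 → value 85.
Both addends (after negating the subtrahend) are negative but the stored result is non-negative: signed overflow. The true value -103 − 68 = -171 lies outside [-128, 127].

85; overflow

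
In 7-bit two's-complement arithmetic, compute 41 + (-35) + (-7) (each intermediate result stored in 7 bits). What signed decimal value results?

41 + (-35) = 6 (0000110)
6 + (-7) = -1 (1111111)

-1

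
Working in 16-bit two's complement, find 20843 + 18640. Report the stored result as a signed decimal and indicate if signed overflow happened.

20843 → 0101000101101011
18640 → 0100100011010000
  0101000101101011
+ 0100100011010000
= 1001101000111011
Result 1001101000111011: MSB = 1 → 39483 − 65536 = -26053.
Both addends are non-negative but the stored result is negative: signed overflow. The true value 20843 + 18640 = 39483 lies outside [-32768, 32767].

-26053; overflow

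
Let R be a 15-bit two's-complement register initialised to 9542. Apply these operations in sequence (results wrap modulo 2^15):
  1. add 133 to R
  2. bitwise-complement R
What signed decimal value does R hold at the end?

-9676

Start: R = 9542 = 010010101000110.
R = 9542 + 133 = 9675 = 010010111001011
R = NOT 010010111001011 = 101101000110100 = -9676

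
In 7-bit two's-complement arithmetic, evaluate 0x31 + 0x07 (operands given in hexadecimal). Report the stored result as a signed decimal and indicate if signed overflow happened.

56; no overflow

0x31 = 0110001 = 49 (signed)
0x07 = 0000111 = 7 (signed)
  0110001
+ 0000111
= 0111000
Result 0111000: MSB = 0 → value 56.
Both addends are non-negative and so is the stored result: no signed overflow.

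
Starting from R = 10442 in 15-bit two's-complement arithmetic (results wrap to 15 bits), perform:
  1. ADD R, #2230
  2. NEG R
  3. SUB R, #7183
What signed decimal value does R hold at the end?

Start: R = 10442 = 010100011001010.
R = 10442 + 2230 = 12672 = 011000110000000
R = −(12672) = -12672 = 100111010000000
R = -12672 − 7183 = -19855; wraps to 12913 = 011001001110001

12913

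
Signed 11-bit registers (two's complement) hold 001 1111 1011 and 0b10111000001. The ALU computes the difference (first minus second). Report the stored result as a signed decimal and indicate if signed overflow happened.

-966; overflow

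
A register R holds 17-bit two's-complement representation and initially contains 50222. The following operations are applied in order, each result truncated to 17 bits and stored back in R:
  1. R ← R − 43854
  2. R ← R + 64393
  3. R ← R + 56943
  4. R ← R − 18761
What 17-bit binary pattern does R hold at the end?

Start: R = 50222 = 01100010000101110.
R = 50222 − 43854 = 6368 = 00001100011100000
R = 6368 + 64393 = 70761; wraps to -60311 = 10001010001101001
R = -60311 + 56943 = -3368 = 11111001011011000
R = -3368 − 18761 = -22129 = 11010100110001111

11010100110001111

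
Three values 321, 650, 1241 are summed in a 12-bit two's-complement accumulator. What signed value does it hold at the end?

321 + 650 = 971 (001111001011)
971 + 1241 = 2212 → wraps to -1884 (100010100100)

-1884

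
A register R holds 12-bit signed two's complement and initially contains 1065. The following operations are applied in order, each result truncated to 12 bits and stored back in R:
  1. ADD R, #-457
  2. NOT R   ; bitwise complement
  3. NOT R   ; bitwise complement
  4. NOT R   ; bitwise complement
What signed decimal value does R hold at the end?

-609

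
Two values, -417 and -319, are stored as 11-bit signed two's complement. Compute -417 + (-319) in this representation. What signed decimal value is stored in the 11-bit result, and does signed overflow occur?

-736; no overflow

-417 → 11001011111
-319 → 11011000001
  11001011111
+ 11011000001
= 10100100000  (discard carry-out 1)
Result 10100100000: MSB = 1 → 1312 − 2048 = -736.
Both addends are negative and so is the stored result: no signed overflow.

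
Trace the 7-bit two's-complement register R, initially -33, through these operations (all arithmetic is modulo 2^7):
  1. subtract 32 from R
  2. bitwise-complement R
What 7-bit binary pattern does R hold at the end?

Start: R = -33 = 1011111.
R = -33 − 32 = -65; wraps to 63 = 0111111
R = NOT 0111111 = 1000000 = -64

1000000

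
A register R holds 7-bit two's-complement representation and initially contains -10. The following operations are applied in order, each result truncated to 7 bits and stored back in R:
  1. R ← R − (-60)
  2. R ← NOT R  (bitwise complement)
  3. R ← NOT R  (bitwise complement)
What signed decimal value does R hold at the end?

50

Start: R = -10 = 1110110.
R = -10 − (-60) = 50 = 0110010
R = NOT 0110010 = 1001101 = -51
R = NOT 1001101 = 0110010 = 50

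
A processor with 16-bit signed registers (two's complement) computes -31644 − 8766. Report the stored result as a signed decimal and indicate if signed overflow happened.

-31644 → 1000010001100100
8766 → 0010001000111110
Subtract via negate-and-add: invert 0010001000111110 + 1 = 1101110111000010 (i.e. -8766).
  1000010001100100
+ 1101110111000010
= 0110001000100110  (discard carry-out 1)
Result 0110001000100110: MSB = 0 → value 25126.
Both addends (after negating the subtrahend) are negative but the stored result is non-negative: signed overflow. The true value -31644 − 8766 = -40410 lies outside [-32768, 32767].

25126; overflow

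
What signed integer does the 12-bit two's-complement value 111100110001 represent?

MSB is 1, so the value is negative.
Invert: 000011001110. Add 1: 000011001111 = 207. So the value is −207.

-207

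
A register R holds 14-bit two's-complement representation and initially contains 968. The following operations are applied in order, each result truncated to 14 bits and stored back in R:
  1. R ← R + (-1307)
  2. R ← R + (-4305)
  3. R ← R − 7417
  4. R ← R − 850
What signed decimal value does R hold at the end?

Start: R = 968 = 00001111001000.
R = 968 + (-1307) = -339 = 11111010101101
R = -339 + (-4305) = -4644 = 10110111011100
R = -4644 − 7417 = -12061; wraps to 4323 = 01000011100011
R = 4323 − 850 = 3473 = 00110110010001

3473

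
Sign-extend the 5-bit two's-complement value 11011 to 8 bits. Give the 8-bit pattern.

11111011

MSB of 11011 is 1; replicate it into the new high bits.
111|11011 → 11111011 (still -5).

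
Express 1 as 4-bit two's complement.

1 is non-negative, so write it directly in 4 bits: 0001.

0001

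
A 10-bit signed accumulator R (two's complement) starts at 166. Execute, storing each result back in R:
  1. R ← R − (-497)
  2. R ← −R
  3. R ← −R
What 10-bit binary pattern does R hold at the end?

1010010111

Start: R = 166 = 0010100110.
R = 166 − (-497) = 663; wraps to -361 = 1010010111
R = −(-361) = 361 = 0101101001
R = −(361) = -361 = 1010010111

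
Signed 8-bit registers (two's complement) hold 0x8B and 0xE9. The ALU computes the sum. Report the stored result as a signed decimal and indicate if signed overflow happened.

0x8B = 10001011 = -117 (signed)
0xE9 = 11101001 = -23 (signed)
  10001011
+ 11101001
= 01110100  (discard carry-out 1)
Result 01110100: MSB = 0 → value 116.
Both addends are negative but the stored result is non-negative: signed overflow. The true value -117 + (-23) = -140 lies outside [-128, 127].

116; overflow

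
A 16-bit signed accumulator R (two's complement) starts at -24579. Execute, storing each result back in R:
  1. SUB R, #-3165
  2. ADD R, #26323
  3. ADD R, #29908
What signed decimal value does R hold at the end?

-30719

Start: R = -24579 = 1001111111111101.
R = -24579 − (-3165) = -21414 = 1010110001011010
R = -21414 + 26323 = 4909 = 0001001100101101
R = 4909 + 29908 = 34817; wraps to -30719 = 1000100000000001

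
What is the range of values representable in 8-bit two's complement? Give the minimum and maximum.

min = -128, max = 127

Minimum: −2^7 = -128.
Maximum: 2^7 − 1 = 127.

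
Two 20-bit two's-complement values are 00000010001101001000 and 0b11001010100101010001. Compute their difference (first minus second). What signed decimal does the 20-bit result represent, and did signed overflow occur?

227831; no overflow

00000010001101001000 = 9032 (signed)
0b11001010100101010001 → 11001010100101010001 = -218799 (signed)
Subtract via negate-and-add: invert 11001010100101010001 + 1 = 00110101011010101111 (i.e. 218799).
  00000010001101001000
+ 00110101011010101111
= 00110111100111110111
Result 00110111100111110111: MSB = 0 → value 227831.
Both addends (after negating the subtrahend) are non-negative and so is the stored result: no signed overflow.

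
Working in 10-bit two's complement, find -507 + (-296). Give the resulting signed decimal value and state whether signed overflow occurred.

-507 → 1000000101
-296 → 1011011000
  1000000101
+ 1011011000
= 0011011101  (discard carry-out 1)
Result 0011011101: MSB = 0 → value 221.
Both addends are negative but the stored result is non-negative: signed overflow. The true value -507 + (-296) = -803 lies outside [-512, 511].

221; overflow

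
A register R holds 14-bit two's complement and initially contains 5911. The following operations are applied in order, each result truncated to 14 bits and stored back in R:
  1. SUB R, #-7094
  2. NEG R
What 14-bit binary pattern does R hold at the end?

Start: R = 5911 = 01011100010111.
R = 5911 − (-7094) = 13005; wraps to -3379 = 11001011001101
R = −(-3379) = 3379 = 00110100110011

00110100110011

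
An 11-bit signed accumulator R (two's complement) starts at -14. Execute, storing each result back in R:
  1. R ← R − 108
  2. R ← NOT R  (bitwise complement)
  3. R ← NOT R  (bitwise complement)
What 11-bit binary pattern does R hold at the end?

11110000110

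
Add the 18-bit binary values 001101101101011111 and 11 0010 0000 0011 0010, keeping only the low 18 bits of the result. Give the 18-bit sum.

111111101110010001

  001101101101011111
+ 110010000000110010
= 111111101110010001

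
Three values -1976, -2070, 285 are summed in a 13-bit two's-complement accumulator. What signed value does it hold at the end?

-3761

-1976 + (-2070) = -4046 (1000000110010)
-4046 + 285 = -3761 (1000101001111)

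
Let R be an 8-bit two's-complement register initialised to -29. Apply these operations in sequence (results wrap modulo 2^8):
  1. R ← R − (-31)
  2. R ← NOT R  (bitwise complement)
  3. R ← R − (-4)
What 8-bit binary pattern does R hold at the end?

Start: R = -29 = 11100011.
R = -29 − (-31) = 2 = 00000010
R = NOT 00000010 = 11111101 = -3
R = -3 − (-4) = 1 = 00000001

00000001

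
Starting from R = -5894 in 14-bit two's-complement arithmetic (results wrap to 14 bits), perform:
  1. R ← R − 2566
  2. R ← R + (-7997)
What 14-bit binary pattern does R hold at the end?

Start: R = -5894 = 10100011111010.
R = -5894 − 2566 = -8460; wraps to 7924 = 01111011110100
R = 7924 + (-7997) = -73 = 11111110110111

11111110110111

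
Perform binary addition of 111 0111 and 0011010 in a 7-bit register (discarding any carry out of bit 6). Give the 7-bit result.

0010001

  1110111
+ 0011010
= 0010001  (discard carry-out 1)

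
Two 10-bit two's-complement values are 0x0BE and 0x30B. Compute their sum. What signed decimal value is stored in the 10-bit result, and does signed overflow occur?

-55; no overflow

0x0BE = 0010111110 = 190 (signed)
0x30B = 1100001011 = -245 (signed)
  0010111110
+ 1100001011
= 1111001001
Result 1111001001: MSB = 1 → 969 − 1024 = -55.
Addends have opposite signs, so signed overflow cannot occur.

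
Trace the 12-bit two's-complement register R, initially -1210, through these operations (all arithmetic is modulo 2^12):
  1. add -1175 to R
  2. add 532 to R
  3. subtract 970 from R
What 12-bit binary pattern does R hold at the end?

Start: R = -1210 = 101101000110.
R = -1210 + (-1175) = -2385; wraps to 1711 = 011010101111
R = 1711 + 532 = 2243; wraps to -1853 = 100011000011
R = -1853 − 970 = -2823; wraps to 1273 = 010011111001

010011111001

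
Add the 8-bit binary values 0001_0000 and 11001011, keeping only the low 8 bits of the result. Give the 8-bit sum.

  00010000
+ 11001011
= 11011011

11011011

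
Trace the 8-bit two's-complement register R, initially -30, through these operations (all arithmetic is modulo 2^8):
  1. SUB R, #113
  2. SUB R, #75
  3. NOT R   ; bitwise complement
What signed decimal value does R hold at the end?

-39

Start: R = -30 = 11100010.
R = -30 − 113 = -143; wraps to 113 = 01110001
R = 113 − 75 = 38 = 00100110
R = NOT 00100110 = 11011001 = -39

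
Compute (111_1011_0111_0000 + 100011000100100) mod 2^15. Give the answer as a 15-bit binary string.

100000110010100

  111101101110000
+ 100011000100100
= 100000110010100  (discard carry-out 1)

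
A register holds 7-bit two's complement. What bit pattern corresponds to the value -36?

1011100

|-36| = 36 = 0100100 in 7 bits.
Invert the bits: 1011011. Add 1: 1011100.
Check: 1011100 reads as 92 − 128 = -36.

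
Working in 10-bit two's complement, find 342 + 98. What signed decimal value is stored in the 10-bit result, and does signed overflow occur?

440; no overflow

342 → 0101010110
98 → 0001100010
  0101010110
+ 0001100010
= 0110111000
Result 0110111000: MSB = 0 → value 440.
Both addends are non-negative and so is the stored result: no signed overflow.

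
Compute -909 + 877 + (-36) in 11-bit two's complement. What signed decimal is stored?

-68

-909 + 877 = -32 (11111100000)
-32 + (-36) = -68 (11110111100)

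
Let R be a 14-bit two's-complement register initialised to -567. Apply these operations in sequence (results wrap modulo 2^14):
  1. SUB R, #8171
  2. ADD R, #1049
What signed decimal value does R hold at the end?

-7689

Start: R = -567 = 11110111001001.
R = -567 − 8171 = -8738; wraps to 7646 = 01110111011110
R = 7646 + 1049 = 8695; wraps to -7689 = 10000111110111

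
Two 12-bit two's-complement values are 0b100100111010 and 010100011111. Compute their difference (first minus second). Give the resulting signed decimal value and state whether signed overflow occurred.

1051; overflow

0b100100111010 → 100100111010 = -1734 (signed)
010100011111 = 1311 (signed)
Subtract via negate-and-add: invert 010100011111 + 1 = 101011100001 (i.e. -1311).
  100100111010
+ 101011100001
= 010000011011  (discard carry-out 1)
Result 010000011011: MSB = 0 → value 1051.
Both addends (after negating the subtrahend) are negative but the stored result is non-negative: signed overflow. The true value -1734 − 1311 = -3045 lies outside [-2048, 2047].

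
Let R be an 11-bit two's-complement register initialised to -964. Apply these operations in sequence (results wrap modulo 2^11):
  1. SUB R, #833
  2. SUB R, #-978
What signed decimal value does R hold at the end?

Start: R = -964 = 10000111100.
R = -964 − 833 = -1797; wraps to 251 = 00011111011
R = 251 − (-978) = 1229; wraps to -819 = 10011001101

-819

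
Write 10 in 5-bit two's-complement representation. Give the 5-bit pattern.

01010

10 is non-negative, so write it directly in 5 bits: 01010.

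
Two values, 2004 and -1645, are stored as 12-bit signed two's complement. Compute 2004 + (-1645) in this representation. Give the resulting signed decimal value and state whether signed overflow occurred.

359; no overflow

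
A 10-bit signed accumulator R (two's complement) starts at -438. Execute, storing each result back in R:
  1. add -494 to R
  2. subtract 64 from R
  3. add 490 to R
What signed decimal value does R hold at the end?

-506

Start: R = -438 = 1001001010.
R = -438 + (-494) = -932; wraps to 92 = 0001011100
R = 92 − 64 = 28 = 0000011100
R = 28 + 490 = 518; wraps to -506 = 1000000110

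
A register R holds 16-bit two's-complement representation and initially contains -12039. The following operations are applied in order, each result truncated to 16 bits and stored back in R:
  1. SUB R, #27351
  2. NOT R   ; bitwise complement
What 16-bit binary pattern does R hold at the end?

1001100111011101

Start: R = -12039 = 1101000011111001.
R = -12039 − 27351 = -39390; wraps to 26146 = 0110011000100010
R = NOT 0110011000100010 = 1001100111011101 = -26147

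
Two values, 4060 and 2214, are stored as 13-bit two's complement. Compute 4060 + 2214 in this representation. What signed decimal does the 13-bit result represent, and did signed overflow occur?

-1918; overflow

4060 → 0111111011100
2214 → 0100010100110
  0111111011100
+ 0100010100110
= 1100010000010
Result 1100010000010: MSB = 1 → 6274 − 8192 = -1918.
Both addends are non-negative but the stored result is negative: signed overflow. The true value 4060 + 2214 = 6274 lies outside [-4096, 4095].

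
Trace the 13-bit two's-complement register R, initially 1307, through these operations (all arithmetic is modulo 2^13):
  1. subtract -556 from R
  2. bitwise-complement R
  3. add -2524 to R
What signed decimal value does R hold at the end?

Start: R = 1307 = 0010100011011.
R = 1307 − (-556) = 1863 = 0011101000111
R = NOT 0011101000111 = 1100010111000 = -1864
R = -1864 + (-2524) = -4388; wraps to 3804 = 0111011011100

3804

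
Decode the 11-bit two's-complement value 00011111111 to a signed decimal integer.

255

MSB is 0, so the value is non-negative: 00011111111 = 255.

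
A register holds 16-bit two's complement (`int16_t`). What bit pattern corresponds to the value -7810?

1110000101111110

|-7810| = 7810 = 0001111010000010 in 16 bits.
Invert the bits: 1110000101111101. Add 1: 1110000101111110.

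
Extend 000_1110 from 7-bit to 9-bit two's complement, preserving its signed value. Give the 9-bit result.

MSB of 0001110 is 0; replicate it into the new high bits.
00|0001110 → 000001110 (still 14).

000001110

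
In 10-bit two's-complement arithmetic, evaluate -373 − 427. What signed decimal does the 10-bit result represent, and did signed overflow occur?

224; overflow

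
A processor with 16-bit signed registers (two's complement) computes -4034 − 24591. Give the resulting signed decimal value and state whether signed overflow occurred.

-4034 → 1111000000111110
24591 → 0110000000001111
Subtract via negate-and-add: invert 0110000000001111 + 1 = 1001111111110001 (i.e. -24591).
  1111000000111110
+ 1001111111110001
= 1001000000101111  (discard carry-out 1)
Result 1001000000101111: MSB = 1 → 36911 − 65536 = -28625.
Both addends (after negating the subtrahend) are negative and so is the stored result: no signed overflow.

-28625; no overflow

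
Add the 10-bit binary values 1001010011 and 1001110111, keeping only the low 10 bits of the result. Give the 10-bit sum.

0011001010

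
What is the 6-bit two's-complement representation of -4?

|-4| = 4 = 000100 in 6 bits.
Invert the bits: 111011. Add 1: 111100.
Check: 111100 reads as 60 − 64 = -4.

111100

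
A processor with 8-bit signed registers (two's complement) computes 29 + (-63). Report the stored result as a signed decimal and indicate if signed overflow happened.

29 → 00011101
-63 → 11000001
  00011101
+ 11000001
= 11011110
Result 11011110: MSB = 1 → 222 − 256 = -34.
Addends have opposite signs, so signed overflow cannot occur.

-34; no overflow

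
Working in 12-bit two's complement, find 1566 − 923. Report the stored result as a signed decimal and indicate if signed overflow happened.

643; no overflow

1566 → 011000011110
923 → 001110011011
Subtract via negate-and-add: invert 001110011011 + 1 = 110001100101 (i.e. -923).
  011000011110
+ 110001100101
= 001010000011  (discard carry-out 1)
Result 001010000011: MSB = 0 → value 643.
Addends (after negating the subtrahend) have opposite signs, so signed overflow cannot occur.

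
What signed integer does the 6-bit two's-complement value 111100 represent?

-4

MSB is 1, so the value is negative.
Invert: 000011. Add 1: 000100 = 4. So the value is −4.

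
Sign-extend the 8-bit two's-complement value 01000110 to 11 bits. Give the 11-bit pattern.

00001000110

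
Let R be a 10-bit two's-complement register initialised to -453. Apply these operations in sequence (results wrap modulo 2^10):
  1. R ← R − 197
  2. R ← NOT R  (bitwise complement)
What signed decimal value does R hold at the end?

-375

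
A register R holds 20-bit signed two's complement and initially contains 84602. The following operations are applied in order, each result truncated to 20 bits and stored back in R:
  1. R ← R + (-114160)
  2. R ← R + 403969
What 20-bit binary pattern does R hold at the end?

01011011011010001011

Start: R = 84602 = 00010100101001111010.
R = 84602 + (-114160) = -29558 = 11111000110010001010
R = -29558 + 403969 = 374411 = 01011011011010001011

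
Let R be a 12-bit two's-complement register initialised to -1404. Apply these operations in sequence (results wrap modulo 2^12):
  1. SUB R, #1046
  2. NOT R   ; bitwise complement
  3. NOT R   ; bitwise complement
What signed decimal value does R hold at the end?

1646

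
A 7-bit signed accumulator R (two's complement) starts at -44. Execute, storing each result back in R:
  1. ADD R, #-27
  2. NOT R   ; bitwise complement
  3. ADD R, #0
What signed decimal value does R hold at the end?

Start: R = -44 = 1010100.
R = -44 + (-27) = -71; wraps to 57 = 0111001
R = NOT 0111001 = 1000110 = -58
R = -58 + 0 = -58 = 1000110

-58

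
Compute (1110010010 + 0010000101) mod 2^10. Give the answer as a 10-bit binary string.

0000010111

  1110010010
+ 0010000101
= 0000010111  (discard carry-out 1)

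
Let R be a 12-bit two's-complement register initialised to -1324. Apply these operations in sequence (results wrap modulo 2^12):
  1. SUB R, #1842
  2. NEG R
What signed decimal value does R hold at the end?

Start: R = -1324 = 101011010100.
R = -1324 − 1842 = -3166; wraps to 930 = 001110100010
R = −(930) = -930 = 110001011110

-930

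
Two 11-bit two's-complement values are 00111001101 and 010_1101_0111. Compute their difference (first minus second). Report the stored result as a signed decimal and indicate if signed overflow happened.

00111001101 = 461 (signed)
010_1101_0111 → 01011010111 = 727 (signed)
Subtract via negate-and-add: invert 01011010111 + 1 = 10100101001 (i.e. -727).
  00111001101
+ 10100101001
= 11011110110
Result 11011110110: MSB = 1 → 1782 − 2048 = -266.
Addends (after negating the subtrahend) have opposite signs, so signed overflow cannot occur.

-266; no overflow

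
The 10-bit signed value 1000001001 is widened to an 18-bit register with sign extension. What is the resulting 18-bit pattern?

111111111000001001

MSB of 1000001001 is 1; replicate it into the new high bits.
11111111|1000001001 → 111111111000001001 (still -503).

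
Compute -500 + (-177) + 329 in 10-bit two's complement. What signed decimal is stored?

-348

-500 + (-177) = -677 → wraps to 347 (0101011011)
347 + 329 = 676 → wraps to -348 (1010100100)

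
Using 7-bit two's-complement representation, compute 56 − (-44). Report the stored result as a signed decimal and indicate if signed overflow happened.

56 → 0111000
-44 → 1010100
Subtract via negate-and-add: invert 1010100 + 1 = 0101100 (i.e. 44).
  0111000
+ 0101100
= 1100100
Result 1100100: MSB = 1 → 100 − 128 = -28.
Both addends (after negating the subtrahend) are non-negative but the stored result is negative: signed overflow. The true value 56 − (-44) = 100 lies outside [-64, 63].

-28; overflow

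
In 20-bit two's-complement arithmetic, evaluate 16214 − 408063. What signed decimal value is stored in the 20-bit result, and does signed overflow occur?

-391849; no overflow

16214 → 00000011111101010110
408063 → 01100011100111111111
Subtract via negate-and-add: invert 01100011100111111111 + 1 = 10011100011000000001 (i.e. -408063).
  00000011111101010110
+ 10011100011000000001
= 10100000010101010111
Result 10100000010101010111: MSB = 1 → 656727 − 1048576 = -391849.
Addends (after negating the subtrahend) have opposite signs, so signed overflow cannot occur.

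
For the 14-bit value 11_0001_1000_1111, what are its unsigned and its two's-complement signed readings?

Unsigned: 11000110001111 = 12687.
Signed: MSB=1 → 12687 − 16384 = -3697.

unsigned = 12687, signed = -3697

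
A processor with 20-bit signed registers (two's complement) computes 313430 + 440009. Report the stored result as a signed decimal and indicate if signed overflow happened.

-295137; overflow

313430 → 01001100100001010110
440009 → 01101011011011001001
  01001100100001010110
+ 01101011011011001001
= 10110111111100011111
Result 10110111111100011111: MSB = 1 → 753439 − 1048576 = -295137.
Both addends are non-negative but the stored result is negative: signed overflow. The true value 313430 + 440009 = 753439 lies outside [-524288, 524287].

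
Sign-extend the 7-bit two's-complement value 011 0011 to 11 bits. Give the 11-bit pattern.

00000110011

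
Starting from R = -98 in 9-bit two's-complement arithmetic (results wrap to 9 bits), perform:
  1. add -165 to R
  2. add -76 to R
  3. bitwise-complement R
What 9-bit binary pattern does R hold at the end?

101010010

Start: R = -98 = 110011110.
R = -98 + (-165) = -263; wraps to 249 = 011111001
R = 249 + (-76) = 173 = 010101101
R = NOT 010101101 = 101010010 = -174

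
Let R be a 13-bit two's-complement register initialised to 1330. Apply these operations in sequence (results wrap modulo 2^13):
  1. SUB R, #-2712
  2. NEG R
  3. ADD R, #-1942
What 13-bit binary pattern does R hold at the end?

0100010100000

Start: R = 1330 = 0010100110010.
R = 1330 − (-2712) = 4042 = 0111111001010
R = −(4042) = -4042 = 1000000110110
R = -4042 + (-1942) = -5984; wraps to 2208 = 0100010100000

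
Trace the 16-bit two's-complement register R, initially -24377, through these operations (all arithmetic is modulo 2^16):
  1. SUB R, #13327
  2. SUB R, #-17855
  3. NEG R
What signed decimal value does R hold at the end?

Start: R = -24377 = 1010000011000111.
R = -24377 − 13327 = -37704; wraps to 27832 = 0110110010111000
R = 27832 − (-17855) = 45687; wraps to -19849 = 1011001001110111
R = −(-19849) = 19849 = 0100110110001001

19849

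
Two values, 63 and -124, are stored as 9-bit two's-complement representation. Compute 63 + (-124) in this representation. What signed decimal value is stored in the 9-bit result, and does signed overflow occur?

-61; no overflow

63 → 000111111
-124 → 110000100
  000111111
+ 110000100
= 111000011
Result 111000011: MSB = 1 → 451 − 512 = -61.
Addends have opposite signs, so signed overflow cannot occur.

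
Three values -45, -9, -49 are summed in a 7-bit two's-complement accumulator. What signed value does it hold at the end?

25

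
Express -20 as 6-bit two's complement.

|-20| = 20 = 010100 in 6 bits.
Invert the bits: 101011. Add 1: 101100.
Check: 101100 reads as 44 − 64 = -20.

101100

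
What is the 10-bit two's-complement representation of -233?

1100010111

|-233| = 233 = 0011101001 in 10 bits.
Invert the bits: 1100010110. Add 1: 1100010111.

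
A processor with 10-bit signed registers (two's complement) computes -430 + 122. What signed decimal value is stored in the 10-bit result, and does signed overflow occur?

-308; no overflow

-430 → 1001010010
122 → 0001111010
  1001010010
+ 0001111010
= 1011001100
Result 1011001100: MSB = 1 → 716 − 1024 = -308.
Addends have opposite signs, so signed overflow cannot occur.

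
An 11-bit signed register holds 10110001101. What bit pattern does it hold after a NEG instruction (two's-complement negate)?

Invert: 01001110010. Add 1: 01001110011.

01001110011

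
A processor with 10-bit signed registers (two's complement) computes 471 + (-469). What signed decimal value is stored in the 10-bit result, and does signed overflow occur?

2; no overflow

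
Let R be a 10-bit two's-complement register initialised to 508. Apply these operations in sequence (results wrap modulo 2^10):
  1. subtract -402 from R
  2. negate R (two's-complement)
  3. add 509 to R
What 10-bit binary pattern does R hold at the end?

Start: R = 508 = 0111111100.
R = 508 − (-402) = 910; wraps to -114 = 1110001110
R = −(-114) = 114 = 0001110010
R = 114 + 509 = 623; wraps to -401 = 1001101111

1001101111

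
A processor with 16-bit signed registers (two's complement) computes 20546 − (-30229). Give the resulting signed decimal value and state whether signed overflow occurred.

20546 → 0101000001000010
-30229 → 1000100111101011
Subtract via negate-and-add: invert 1000100111101011 + 1 = 0111011000010101 (i.e. 30229).
  0101000001000010
+ 0111011000010101
= 1100011001010111
Result 1100011001010111: MSB = 1 → 50775 − 65536 = -14761.
Both addends (after negating the subtrahend) are non-negative but the stored result is negative: signed overflow. The true value 20546 − (-30229) = 50775 lies outside [-32768, 32767].

-14761; overflow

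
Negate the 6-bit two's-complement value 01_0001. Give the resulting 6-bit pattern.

101111

Invert: 101110. Add 1: 101111.
Check: 010001 = 17, 101111 = -17.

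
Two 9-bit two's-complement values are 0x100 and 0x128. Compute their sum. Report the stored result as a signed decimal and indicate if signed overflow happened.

0x100 = 100000000 = -256 (signed)
0x128 = 100101000 = -216 (signed)
  100000000
+ 100101000
= 000101000  (discard carry-out 1)
Result 000101000: MSB = 0 → value 40.
Both addends are negative but the stored result is non-negative: signed overflow. The true value -256 + (-216) = -472 lies outside [-256, 255].

40; overflow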